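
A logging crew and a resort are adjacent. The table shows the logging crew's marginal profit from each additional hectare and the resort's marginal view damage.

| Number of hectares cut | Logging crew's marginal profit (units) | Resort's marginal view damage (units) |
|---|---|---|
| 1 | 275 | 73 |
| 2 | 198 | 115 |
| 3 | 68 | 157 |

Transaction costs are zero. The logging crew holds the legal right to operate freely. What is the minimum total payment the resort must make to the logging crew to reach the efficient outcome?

68

Left alone the logging crew would choose level 3 (marginal profit stays positive).
Efficient level: k* = 2 (marginal profit ≥ marginal view damage through 2).
The resort must at least cover the logging crew's forgone profit from cutting 3→2: 68 = 68.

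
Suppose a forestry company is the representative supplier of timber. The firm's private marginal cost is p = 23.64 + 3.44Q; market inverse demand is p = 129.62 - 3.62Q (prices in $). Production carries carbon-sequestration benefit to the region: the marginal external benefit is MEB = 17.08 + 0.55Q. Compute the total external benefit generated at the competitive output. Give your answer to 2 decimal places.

Market equilibrium (private): 23.64 + 3.44Q = 129.62 - 3.62Q → Q_m = 15.0113.
Total external benefit = ∫₀^{Q_m} (17.08 + 0.55Q) dQ = 17.08×15.0113 + ½×0.55×15.0113² = 318.3613.

$318.36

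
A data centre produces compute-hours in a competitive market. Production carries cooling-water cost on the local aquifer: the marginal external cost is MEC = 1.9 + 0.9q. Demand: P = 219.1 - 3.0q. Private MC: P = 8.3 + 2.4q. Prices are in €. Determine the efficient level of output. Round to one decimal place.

q* = 33.2

Social marginal cost = private MC + MEC = 10.2 + 3.3q.
Set SMC = demand: 10.2 + 3.3q = 219.1 - 3.0q → q* = 33.1587.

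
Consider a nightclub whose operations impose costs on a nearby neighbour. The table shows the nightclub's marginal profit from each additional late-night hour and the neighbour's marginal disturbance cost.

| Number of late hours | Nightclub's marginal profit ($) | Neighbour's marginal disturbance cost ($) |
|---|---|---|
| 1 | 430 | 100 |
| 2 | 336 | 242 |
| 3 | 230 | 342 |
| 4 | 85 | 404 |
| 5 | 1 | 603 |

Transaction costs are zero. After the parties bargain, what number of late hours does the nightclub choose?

2

Bargaining reaches the level where marginal profit last exceeds marginal disturbance cost.
That holds through level 2 (336 ≥ 242) but not at 3 (230 < 342).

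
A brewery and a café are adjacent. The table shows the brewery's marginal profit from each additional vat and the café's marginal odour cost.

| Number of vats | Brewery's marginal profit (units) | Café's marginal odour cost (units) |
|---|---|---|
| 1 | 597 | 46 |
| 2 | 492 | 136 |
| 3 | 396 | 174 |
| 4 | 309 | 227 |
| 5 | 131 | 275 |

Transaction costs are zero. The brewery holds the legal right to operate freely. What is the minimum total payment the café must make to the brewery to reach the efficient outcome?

131

Left alone the brewery would choose level 5 (marginal profit stays positive).
Efficient level: k* = 4 (marginal profit ≥ marginal odour cost through 4).
The café must at least cover the brewery's forgone profit from cutting 5→4: 131 = 131.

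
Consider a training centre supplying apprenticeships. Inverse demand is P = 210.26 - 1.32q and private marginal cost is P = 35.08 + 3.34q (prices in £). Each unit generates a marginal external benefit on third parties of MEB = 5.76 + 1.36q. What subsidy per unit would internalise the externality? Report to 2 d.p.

Social marginal cost = private MC − MEB = 29.32 + 1.98q.
Set SMC = demand: 29.32 + 1.98q = 210.26 - 1.32q → q* = 54.8303.
The Pigouvian subsidy equals MEB at q*: 5.76 + 1.36×54.8303 = 80.3292.

subsidy = £80.33 per unit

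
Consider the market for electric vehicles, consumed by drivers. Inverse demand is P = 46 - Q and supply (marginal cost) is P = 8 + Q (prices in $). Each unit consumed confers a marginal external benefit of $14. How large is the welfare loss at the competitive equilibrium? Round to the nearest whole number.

DWL = $49

Market equilibrium (private): 8 + Q = 46 - Q → Q_m = 19.0000.
Social marginal benefit = demand + MEB = 60 - Q.
Set SMB = MC: 60 - Q = 8 + Q → Q* = 26.0000.
The loss is the area between SMB and MC from Q* to Q_m; with linear curves that's a triangle of height MEB(Q_m).
DWL = ½ × 7.0000 × 14.0000 = 49.0000.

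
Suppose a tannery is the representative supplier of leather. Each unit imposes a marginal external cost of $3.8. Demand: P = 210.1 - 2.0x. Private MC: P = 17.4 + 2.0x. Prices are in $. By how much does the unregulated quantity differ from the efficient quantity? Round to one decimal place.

Market equilibrium (private): 17.4 + 2.0x = 210.1 - 2.0x → x_m = 48.1750.
Social marginal cost = private MC + MEC = 21.2 + 2.0x.
Set SMC = demand: 21.2 + 2.0x = 210.1 - 2.0x → x* = 47.2250.
Gap = |48.1750 − 47.2250| = 0.9500.

1.0 units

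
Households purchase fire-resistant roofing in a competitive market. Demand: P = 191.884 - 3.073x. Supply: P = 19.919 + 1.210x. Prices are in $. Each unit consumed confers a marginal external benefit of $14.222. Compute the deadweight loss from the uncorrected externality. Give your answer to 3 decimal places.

DWL = $23.613

Market equilibrium (private): 19.919 + 1.210x = 191.884 - 3.073x → x_m = 40.1506.
Social marginal benefit = demand + MEB = 206.106 - 3.073x.
Set SMB = MC: 206.106 - 3.073x = 19.919 + 1.210x → x* = 43.4712.
Height of the DWL triangle at x_m is SMB(x_m) − MC(x_m) = MEB(x_m) = 14.2220.
DWL = ½ × 3.3206 × 14.2220 = 23.6128.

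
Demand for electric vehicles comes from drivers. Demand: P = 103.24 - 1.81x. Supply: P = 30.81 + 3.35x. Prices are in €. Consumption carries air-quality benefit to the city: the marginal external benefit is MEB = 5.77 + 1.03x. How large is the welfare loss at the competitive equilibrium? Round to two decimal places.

DWL = €49.54

Market equilibrium (private): 30.81 + 3.35x = 103.24 - 1.81x → x_m = 14.0368.
Social marginal benefit = demand + MEB = 109.01 - 0.78x.
Set SMB = MC: 109.01 - 0.78x = 30.81 + 3.35x → x* = 18.9346.
Between x* and x_m the wedge SMB − MC runs linearly from 0 to MEB(x_m), so the loss is a triangle.
DWL = ½ × 4.8978 × 20.2279 = 49.5361.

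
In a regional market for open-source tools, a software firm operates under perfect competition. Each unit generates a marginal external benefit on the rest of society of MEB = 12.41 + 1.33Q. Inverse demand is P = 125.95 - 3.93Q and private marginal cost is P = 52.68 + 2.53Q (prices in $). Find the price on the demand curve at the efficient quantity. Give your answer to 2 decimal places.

Social marginal cost = private MC − MEB = 40.27 + 1.20Q.
Set SMC = demand: 40.27 + 1.20Q = 125.95 - 3.93Q → Q* = 16.7018.
Consumer price on the demand curve at Q*: 125.95 − 3.93×16.7018 = 60.3119.

P = $60.31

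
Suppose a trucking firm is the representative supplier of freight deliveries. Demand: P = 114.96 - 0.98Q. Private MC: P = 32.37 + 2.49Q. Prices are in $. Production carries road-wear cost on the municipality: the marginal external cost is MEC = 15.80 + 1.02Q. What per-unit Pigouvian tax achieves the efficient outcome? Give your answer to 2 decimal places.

Social marginal cost = private MC + MEC = 48.17 + 3.51Q.
Set SMC = demand: 48.17 + 3.51Q = 114.96 - 0.98Q → Q* = 14.8753.
The Pigouvian tax equals MEC at Q*: 15.80 + 1.02×14.8753 = 30.9728.

tax = $30.97 per unit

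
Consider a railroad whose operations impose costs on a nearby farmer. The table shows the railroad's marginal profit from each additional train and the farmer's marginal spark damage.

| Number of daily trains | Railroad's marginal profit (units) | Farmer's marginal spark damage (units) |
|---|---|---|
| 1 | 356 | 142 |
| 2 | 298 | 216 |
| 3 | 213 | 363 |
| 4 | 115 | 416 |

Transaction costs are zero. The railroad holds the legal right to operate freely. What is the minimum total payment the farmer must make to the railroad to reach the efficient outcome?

328

Left alone the railroad would choose level 4 (marginal profit stays positive).
Efficient level: k* = 2 (marginal profit ≥ marginal spark damage through 2).
The farmer must at least cover the railroad's forgone profit from cutting 4→2: 213 + 115 = 328.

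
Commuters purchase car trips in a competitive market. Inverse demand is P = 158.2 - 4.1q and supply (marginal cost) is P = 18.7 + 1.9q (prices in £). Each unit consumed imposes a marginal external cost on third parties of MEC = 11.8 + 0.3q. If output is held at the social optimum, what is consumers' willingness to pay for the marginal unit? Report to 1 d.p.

P = £75.1

Social marginal benefit = demand − MEC = 146.4 - 4.4q.
Set SMB = MC: 146.4 - 4.4q = 18.7 + 1.9q → q* = 20.2698.
Consumer price on the demand curve at q*: 158.2 − 4.1×20.2698 = 75.0938.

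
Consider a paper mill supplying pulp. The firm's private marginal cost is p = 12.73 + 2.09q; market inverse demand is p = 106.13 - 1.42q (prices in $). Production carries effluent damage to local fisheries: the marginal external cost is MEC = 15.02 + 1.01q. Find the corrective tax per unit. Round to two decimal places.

tax = $32.53 per unit

Social marginal cost = private MC + MEC = 27.75 + 3.10q.
Set SMC = demand: 27.75 + 3.10q = 106.13 - 1.42q → q* = 17.3407.
The Pigouvian tax equals MEC at q*: 15.02 + 1.01×17.3407 = 32.5341.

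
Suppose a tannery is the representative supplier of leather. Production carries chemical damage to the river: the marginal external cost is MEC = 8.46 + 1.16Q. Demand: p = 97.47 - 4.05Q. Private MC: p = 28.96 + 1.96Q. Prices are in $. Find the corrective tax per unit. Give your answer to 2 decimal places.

Social marginal cost = private MC + MEC = 37.42 + 3.12Q.
Set SMC = demand: 37.42 + 3.12Q = 97.47 - 4.05Q → Q* = 8.3752.
The Pigouvian tax equals MEC at Q*: 8.46 + 1.16×8.3752 = 18.1752.

tax = $18.18 per unit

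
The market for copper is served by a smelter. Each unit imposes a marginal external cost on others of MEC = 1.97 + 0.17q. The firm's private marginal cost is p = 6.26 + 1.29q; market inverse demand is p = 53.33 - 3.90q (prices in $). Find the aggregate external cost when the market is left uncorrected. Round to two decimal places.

Market equilibrium (private): 6.26 + 1.29q = 53.33 - 3.90q → q_m = 9.0694.
Total external cost = ∫₀^{q_m} (1.97 + 0.17q) dq = 1.97×9.0694 + ½×0.17×9.0694² = 24.8583.

$24.86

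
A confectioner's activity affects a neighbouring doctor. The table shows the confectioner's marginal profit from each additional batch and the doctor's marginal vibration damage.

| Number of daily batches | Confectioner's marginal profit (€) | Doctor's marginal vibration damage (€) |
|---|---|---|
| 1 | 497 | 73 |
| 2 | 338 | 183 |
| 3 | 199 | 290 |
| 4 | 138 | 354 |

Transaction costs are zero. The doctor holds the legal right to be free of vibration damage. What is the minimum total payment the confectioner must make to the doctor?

€256

Efficient level: marginal profit ≥ marginal vibration damage through level 2, so k* = 2.
With the doctor holding the right, the confectioner must at least compensate total damage at k*: 73 + 183 = 256.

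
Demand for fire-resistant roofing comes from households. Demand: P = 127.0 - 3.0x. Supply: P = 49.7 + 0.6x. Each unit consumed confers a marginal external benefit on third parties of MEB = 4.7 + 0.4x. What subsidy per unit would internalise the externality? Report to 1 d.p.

Social marginal benefit = demand + MEB = 131.7 - 2.6x.
Set SMB = MC: 131.7 - 2.6x = 49.7 + 0.6x → x* = 25.6250.
The Pigouvian subsidy equals MEB at x*: 4.7 + 0.4×25.6250 = 14.9500.

subsidy = 15.0 per unit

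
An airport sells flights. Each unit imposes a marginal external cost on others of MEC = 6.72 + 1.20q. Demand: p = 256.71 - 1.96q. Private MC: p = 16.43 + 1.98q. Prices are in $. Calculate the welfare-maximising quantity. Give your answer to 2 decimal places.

Social marginal cost = private MC + MEC = 23.15 + 3.18q.
Set SMC = demand: 23.15 + 3.18q = 256.71 - 1.96q → q* = 45.4397.

q* = 45.44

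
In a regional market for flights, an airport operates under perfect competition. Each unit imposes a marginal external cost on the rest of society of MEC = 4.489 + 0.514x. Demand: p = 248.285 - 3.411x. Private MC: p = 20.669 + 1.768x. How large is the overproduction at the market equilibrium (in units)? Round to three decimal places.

4.757 units

Market equilibrium (private): 20.669 + 1.768x = 248.285 - 3.411x → x_m = 43.9498.
Social marginal cost = private MC + MEC = 25.158 + 2.282x.
Set SMC = demand: 25.158 + 2.282x = 248.285 - 3.411x → x* = 39.1932.
Gap = |43.9498 − 39.1932| = 4.7566.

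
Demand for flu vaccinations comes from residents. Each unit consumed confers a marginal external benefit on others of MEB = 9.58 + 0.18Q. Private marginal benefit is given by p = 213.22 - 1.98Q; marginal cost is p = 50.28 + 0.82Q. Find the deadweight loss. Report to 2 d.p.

Market equilibrium (private): 50.28 + 0.82Q = 213.22 - 1.98Q → Q_m = 58.1929.
Social marginal benefit = demand + MEB = 222.80 - 1.80Q.
Set SMB = MC: 222.80 - 1.80Q = 50.28 + 0.82Q → Q* = 65.8473.
Height of the DWL triangle at Q_m is SMB(Q_m) − MC(Q_m) = MEB(Q_m) = 20.0547.
DWL = ½ × 7.6544 × 20.0547 = 76.7533.

DWL = 76.75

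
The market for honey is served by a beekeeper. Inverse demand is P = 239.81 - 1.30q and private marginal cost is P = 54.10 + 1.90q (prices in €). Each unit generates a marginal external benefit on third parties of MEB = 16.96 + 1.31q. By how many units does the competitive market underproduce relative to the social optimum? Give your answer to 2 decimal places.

49.20 units

Market equilibrium (private): 54.10 + 1.90q = 239.81 - 1.30q → q_m = 58.0344.
Social marginal cost = private MC − MEB = 37.14 + 0.59q.
Set SMC = demand: 37.14 + 0.59q = 239.81 - 1.30q → q* = 107.2328.
Gap = |58.0344 − 107.2328| = 49.1984.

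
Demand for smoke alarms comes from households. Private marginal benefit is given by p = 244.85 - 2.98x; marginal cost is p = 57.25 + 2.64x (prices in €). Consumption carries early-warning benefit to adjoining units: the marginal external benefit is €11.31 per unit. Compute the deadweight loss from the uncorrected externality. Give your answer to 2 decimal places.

DWL = €11.38

Market equilibrium (private): 57.25 + 2.64x = 244.85 - 2.98x → x_m = 33.3808.
Social marginal benefit = demand + MEB = 256.16 - 2.98x.
Set SMB = MC: 256.16 - 2.98x = 57.25 + 2.64x → x* = 35.3932.
The welfare-loss triangle has base |x_m − x*| and height MEB(x_m) (the vertical gap between SMB and MC is zero at x* and MEB at x_m).
DWL = ½ × 2.0124 × 11.3100 = 11.3801.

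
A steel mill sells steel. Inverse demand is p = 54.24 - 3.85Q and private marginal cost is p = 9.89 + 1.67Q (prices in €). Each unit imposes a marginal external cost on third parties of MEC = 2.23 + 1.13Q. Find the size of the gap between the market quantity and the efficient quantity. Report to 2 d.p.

1.70 units

Market equilibrium (private): 9.89 + 1.67Q = 54.24 - 3.85Q → Q_m = 8.0344.
Social marginal cost = private MC + MEC = 12.12 + 2.80Q.
Set SMC = demand: 12.12 + 2.80Q = 54.24 - 3.85Q → Q* = 6.3338.
Gap = |8.0344 − 6.3338| = 1.7006.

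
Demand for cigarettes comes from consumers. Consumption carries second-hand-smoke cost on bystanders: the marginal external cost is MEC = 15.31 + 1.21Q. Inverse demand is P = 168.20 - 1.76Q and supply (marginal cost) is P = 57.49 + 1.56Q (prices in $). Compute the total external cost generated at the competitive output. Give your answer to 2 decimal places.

$1183.28

Market equilibrium (private): 57.49 + 1.56Q = 168.20 - 1.76Q → Q_m = 33.3464.
Total external cost = ∫₀^{Q_m} (15.31 + 1.21Q) dQ = 15.31×33.3464 + ½×1.21×33.3464² = 1183.2827.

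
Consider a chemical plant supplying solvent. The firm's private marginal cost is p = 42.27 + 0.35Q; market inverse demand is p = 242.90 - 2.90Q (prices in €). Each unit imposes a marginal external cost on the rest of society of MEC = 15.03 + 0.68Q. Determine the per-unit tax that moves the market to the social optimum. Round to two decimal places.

Social marginal cost = private MC + MEC = 57.30 + 1.03Q.
Set SMC = demand: 57.30 + 1.03Q = 242.90 - 2.90Q → Q* = 47.2265.
The Pigouvian tax equals MEC at Q*: 15.03 + 0.68×47.2265 = 47.1440.

tax = €47.14 per unit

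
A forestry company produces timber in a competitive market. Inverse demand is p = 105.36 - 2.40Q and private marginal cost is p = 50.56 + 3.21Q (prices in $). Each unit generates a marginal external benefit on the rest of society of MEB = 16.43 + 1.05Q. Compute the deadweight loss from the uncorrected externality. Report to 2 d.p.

DWL = $78.09

Market equilibrium (private): 50.56 + 3.21Q = 105.36 - 2.40Q → Q_m = 9.7683.
Social marginal cost = private MC − MEB = 34.13 + 2.16Q.
Set SMC = demand: 34.13 + 2.16Q = 105.36 - 2.40Q → Q* = 15.6206.
The loss is the area between SMC and demand from Q* to Q_m; with linear curves that's a triangle of height MEB(Q_m).
DWL = ½ × 5.8523 × 26.6867 = 78.0893.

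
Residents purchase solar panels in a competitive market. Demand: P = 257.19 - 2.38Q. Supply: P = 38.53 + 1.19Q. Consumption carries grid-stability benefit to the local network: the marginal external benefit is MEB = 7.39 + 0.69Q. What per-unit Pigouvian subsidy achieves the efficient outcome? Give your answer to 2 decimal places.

subsidy = 61.55 per unit

Social marginal benefit = demand + MEB = 264.58 - 1.69Q.
Set SMB = MC: 264.58 - 1.69Q = 38.53 + 1.19Q → Q* = 78.4896.
The Pigouvian subsidy equals MEB at Q*: 7.39 + 0.69×78.4896 = 61.5478.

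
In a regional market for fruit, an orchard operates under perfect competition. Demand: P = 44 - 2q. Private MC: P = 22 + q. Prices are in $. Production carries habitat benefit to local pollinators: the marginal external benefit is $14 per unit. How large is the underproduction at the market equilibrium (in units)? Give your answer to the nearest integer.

Market equilibrium (private): 22 + q = 44 - 2q → q_m = 7.3333.
Social marginal cost = private MC − MEB = 8 + q.
Set SMC = demand: 8 + q = 44 - 2q → q* = 12.0000.
Gap = |7.3333 − 12.0000| = 4.6667.

5 units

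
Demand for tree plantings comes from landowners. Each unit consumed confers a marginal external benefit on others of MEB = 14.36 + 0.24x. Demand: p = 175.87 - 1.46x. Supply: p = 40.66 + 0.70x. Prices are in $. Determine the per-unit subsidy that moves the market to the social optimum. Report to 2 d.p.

Social marginal benefit = demand + MEB = 190.23 - 1.22x.
Set SMB = MC: 190.23 - 1.22x = 40.66 + 0.70x → x* = 77.9010.
The Pigouvian subsidy equals MEB at x*: 14.36 + 0.24×77.9010 = 33.0562.

subsidy = $33.06 per unit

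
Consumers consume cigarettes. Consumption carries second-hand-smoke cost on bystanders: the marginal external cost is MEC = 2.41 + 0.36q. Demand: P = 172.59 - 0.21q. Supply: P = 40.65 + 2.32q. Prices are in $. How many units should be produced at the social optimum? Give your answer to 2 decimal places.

q* = 44.82

Social marginal benefit = demand − MEC = 170.18 - 0.57q.
Set SMB = MC: 170.18 - 0.57q = 40.65 + 2.32q → q* = 44.8201.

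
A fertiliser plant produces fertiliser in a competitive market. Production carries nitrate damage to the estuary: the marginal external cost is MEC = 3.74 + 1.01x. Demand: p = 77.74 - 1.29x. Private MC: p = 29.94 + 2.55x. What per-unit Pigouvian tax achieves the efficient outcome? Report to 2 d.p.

Social marginal cost = private MC + MEC = 33.68 + 3.56x.
Set SMC = demand: 33.68 + 3.56x = 77.74 - 1.29x → x* = 9.0845.
The Pigouvian tax equals MEC at x*: 3.74 + 1.01×9.0845 = 12.9153.

tax = 12.92 per unit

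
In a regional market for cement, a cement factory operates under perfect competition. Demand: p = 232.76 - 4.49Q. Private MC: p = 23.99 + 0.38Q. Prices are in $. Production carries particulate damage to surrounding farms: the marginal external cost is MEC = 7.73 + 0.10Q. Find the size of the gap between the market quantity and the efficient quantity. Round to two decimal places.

2.42 units

Market equilibrium (private): 23.99 + 0.38Q = 232.76 - 4.49Q → Q_m = 42.8686.
Social marginal cost = private MC + MEC = 31.72 + 0.48Q.
Set SMC = demand: 31.72 + 0.48Q = 232.76 - 4.49Q → Q* = 40.4507.
Gap = |42.8686 − 40.4507| = 2.4179.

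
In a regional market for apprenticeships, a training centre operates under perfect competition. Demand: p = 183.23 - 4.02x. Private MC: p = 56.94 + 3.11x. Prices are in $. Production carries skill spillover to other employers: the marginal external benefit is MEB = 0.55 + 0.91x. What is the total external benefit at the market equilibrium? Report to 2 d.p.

Market equilibrium (private): 56.94 + 3.11x = 183.23 - 4.02x → x_m = 17.7125.
Total external benefit = ∫₀^{x_m} (0.55 + 0.91x) dx = 0.55×17.7125 + ½×0.91×17.7125² = 152.4902.

$152.49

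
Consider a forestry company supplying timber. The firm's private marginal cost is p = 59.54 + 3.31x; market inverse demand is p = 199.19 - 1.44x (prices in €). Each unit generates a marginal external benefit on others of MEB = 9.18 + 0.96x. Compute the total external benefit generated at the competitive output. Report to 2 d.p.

€684.78

Market equilibrium (private): 59.54 + 3.31x = 199.19 - 1.44x → x_m = 29.4000.
Total external benefit = ∫₀^{x_m} (9.18 + 0.96x) dx = 9.18×29.4000 + ½×0.96×29.4000² = 684.7848.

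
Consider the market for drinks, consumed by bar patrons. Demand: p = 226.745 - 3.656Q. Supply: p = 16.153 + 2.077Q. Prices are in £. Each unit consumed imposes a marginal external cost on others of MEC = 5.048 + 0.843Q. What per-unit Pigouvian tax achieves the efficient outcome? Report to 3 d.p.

Social marginal benefit = demand − MEC = 221.697 - 4.499Q.
Set SMB = MC: 221.697 - 4.499Q = 16.153 + 2.077Q → Q* = 31.2567.
The Pigouvian tax equals MEC at Q*: 5.048 + 0.843×31.2567 = 31.3974.

tax = £31.397 per unit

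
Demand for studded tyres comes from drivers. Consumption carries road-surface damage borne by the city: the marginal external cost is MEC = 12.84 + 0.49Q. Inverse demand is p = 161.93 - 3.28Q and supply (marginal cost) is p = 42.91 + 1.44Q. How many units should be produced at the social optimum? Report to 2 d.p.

Q* = 20.38

Social marginal benefit = demand − MEC = 149.09 - 3.77Q.
Set SMB = MC: 149.09 - 3.77Q = 42.91 + 1.44Q → Q* = 20.3800.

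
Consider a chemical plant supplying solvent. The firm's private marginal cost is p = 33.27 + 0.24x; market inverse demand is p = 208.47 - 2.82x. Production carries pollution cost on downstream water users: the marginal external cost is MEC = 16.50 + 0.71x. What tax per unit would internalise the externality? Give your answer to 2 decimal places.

Social marginal cost = private MC + MEC = 49.77 + 0.95x.
Set SMC = demand: 49.77 + 0.95x = 208.47 - 2.82x → x* = 42.0955.
The Pigouvian tax equals MEC at x*: 16.50 + 0.71×42.0955 = 46.3878.

tax = 46.39 per unit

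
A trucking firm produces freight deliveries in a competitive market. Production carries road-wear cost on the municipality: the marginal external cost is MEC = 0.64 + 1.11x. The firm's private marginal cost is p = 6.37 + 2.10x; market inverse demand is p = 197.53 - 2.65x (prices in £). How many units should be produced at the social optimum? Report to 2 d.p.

Social marginal cost = private MC + MEC = 7.01 + 3.21x.
Set SMC = demand: 7.01 + 3.21x = 197.53 - 2.65x → x* = 32.5119.

x* = 32.51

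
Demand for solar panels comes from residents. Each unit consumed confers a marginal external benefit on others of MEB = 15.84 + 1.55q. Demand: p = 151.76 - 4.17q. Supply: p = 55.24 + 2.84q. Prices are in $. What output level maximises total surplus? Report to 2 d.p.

Social marginal benefit = demand + MEB = 167.60 - 2.62q.
Set SMB = MC: 167.60 - 2.62q = 55.24 + 2.84q → q* = 20.5788.

q* = 20.58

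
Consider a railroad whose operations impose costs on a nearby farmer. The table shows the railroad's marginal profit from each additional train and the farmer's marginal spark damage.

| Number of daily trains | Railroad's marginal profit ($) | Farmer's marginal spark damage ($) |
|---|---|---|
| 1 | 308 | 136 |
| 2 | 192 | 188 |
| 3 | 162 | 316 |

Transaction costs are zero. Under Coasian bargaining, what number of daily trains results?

2

Bargaining reaches the level where marginal profit last exceeds marginal spark damage.
That holds through level 2 (192 ≥ 188) but not at 3 (162 < 316).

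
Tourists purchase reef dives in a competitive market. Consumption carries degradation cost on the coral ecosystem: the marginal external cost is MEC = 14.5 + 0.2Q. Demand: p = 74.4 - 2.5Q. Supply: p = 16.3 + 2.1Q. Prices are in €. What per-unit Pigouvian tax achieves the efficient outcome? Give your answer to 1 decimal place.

Social marginal benefit = demand − MEC = 59.9 - 2.7Q.
Set SMB = MC: 59.9 - 2.7Q = 16.3 + 2.1Q → Q* = 9.0833.
The Pigouvian tax equals MEC at Q*: 14.5 + 0.2×9.0833 = 16.3167.

tax = €16.3 per unit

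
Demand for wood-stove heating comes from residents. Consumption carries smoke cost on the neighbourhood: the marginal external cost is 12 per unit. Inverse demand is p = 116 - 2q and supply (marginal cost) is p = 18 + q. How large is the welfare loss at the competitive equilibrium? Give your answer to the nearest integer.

Market equilibrium (private): 18 + q = 116 - 2q → q_m = 32.6667.
Social marginal benefit = demand − MEC = 104 - 2q.
Set SMB = MC: 104 - 2q = 18 + q → q* = 28.6667.
The welfare-loss triangle has base |q_m − q*| and height MEC(q_m) (the vertical gap between SMB and MC is zero at q* and MEC at q_m).
DWL = ½ × 4.0000 × 12.0000 = 24.0000.

DWL = 24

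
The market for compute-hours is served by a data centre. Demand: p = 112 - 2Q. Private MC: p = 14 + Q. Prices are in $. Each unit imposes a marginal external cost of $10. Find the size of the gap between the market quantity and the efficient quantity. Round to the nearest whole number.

3 units

Market equilibrium (private): 14 + Q = 112 - 2Q → Q_m = 32.6667.
Social marginal cost = private MC + MEC = 24 + Q.
Set SMC = demand: 24 + Q = 112 - 2Q → Q* = 29.3333.
Gap = |32.6667 − 29.3333| = 3.3334.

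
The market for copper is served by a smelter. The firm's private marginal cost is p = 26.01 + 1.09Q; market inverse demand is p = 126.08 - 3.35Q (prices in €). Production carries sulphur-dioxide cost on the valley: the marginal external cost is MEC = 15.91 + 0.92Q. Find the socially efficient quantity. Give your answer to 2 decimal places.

Q* = 15.70

Social marginal cost = private MC + MEC = 41.92 + 2.01Q.
Set SMC = demand: 41.92 + 2.01Q = 126.08 - 3.35Q → Q* = 15.7015.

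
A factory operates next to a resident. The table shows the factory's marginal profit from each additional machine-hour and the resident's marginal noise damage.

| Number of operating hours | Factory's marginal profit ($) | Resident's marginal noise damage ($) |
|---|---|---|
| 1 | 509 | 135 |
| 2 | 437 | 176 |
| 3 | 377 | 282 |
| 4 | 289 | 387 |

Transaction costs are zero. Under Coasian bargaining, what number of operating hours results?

Bargaining reaches the level where marginal profit last exceeds marginal noise damage.
That holds through level 3 (377 ≥ 282) but not at 4 (289 < 387).

3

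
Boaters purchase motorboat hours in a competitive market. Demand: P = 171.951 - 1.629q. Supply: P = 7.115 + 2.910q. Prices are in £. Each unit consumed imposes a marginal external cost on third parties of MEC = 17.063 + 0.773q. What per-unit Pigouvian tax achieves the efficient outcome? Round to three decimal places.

tax = £38.567 per unit

Social marginal benefit = demand − MEC = 154.888 - 2.402q.
Set SMB = MC: 154.888 - 2.402q = 7.115 + 2.910q → q* = 27.8187.
The Pigouvian tax equals MEC at q*: 17.063 + 0.773×27.8187 = 38.5669.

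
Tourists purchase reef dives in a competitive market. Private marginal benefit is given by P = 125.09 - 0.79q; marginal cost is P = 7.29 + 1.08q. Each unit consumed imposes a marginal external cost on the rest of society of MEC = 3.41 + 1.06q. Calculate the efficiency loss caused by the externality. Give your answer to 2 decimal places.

Market equilibrium (private): 7.29 + 1.08q = 125.09 - 0.79q → q_m = 62.9947.
Social marginal benefit = demand − MEC = 121.68 - 1.85q.
Set SMB = MC: 121.68 - 1.85q = 7.29 + 1.08q → q* = 39.0410.
The loss is the area between SMB and MC from q* to q_m; with linear curves that's a triangle of height MEC(q_m).
DWL = ½ × 23.9537 × 70.1843 = 840.5868.

DWL = 840.59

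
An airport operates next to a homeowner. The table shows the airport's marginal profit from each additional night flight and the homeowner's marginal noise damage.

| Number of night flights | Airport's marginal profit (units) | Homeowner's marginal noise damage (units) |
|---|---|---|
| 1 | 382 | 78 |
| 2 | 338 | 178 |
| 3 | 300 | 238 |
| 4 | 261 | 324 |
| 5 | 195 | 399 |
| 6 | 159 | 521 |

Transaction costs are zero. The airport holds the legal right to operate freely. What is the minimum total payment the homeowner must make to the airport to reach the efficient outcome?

615

Left alone the airport would choose level 6 (marginal profit stays positive).
Efficient level: k* = 3 (marginal profit ≥ marginal noise damage through 3).
The homeowner must at least cover the airport's forgone profit from cutting 6→3: 261 + 195 + 159 = 615.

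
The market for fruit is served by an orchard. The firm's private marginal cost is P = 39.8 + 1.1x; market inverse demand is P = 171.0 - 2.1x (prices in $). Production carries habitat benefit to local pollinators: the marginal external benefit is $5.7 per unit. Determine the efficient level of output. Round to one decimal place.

x* = 42.8

Social marginal cost = private MC − MEB = 34.1 + 1.1x.
Set SMC = demand: 34.1 + 1.1x = 171.0 - 2.1x → x* = 42.7813.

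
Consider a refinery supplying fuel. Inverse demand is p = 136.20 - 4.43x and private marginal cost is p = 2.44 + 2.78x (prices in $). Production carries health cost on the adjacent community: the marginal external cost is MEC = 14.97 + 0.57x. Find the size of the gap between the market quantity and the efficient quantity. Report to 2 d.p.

Market equilibrium (private): 2.44 + 2.78x = 136.20 - 4.43x → x_m = 18.5520.
Social marginal cost = private MC + MEC = 17.41 + 3.35x.
Set SMC = demand: 17.41 + 3.35x = 136.20 - 4.43x → x* = 15.2686.
Gap = |18.5520 − 15.2686| = 3.2834.

3.28 units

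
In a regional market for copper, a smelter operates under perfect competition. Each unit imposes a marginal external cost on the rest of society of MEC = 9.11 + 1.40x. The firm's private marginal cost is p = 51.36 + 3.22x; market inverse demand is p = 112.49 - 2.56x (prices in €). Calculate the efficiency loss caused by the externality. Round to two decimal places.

Market equilibrium (private): 51.36 + 3.22x = 112.49 - 2.56x → x_m = 10.5761.
Social marginal cost = private MC + MEC = 60.47 + 4.62x.
Set SMC = demand: 60.47 + 4.62x = 112.49 - 2.56x → x* = 7.2451.
Between x* and x_m the wedge SMC − demand runs linearly from 0 to MEC(x_m), so the loss is a triangle.
DWL = ½ × 3.3310 × 23.9166 = 39.8331.

DWL = €39.83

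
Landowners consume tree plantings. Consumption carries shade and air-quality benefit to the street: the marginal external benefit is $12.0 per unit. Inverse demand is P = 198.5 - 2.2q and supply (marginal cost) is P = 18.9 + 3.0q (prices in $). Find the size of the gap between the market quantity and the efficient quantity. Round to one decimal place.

Market equilibrium (private): 18.9 + 3.0q = 198.5 - 2.2q → q_m = 34.5385.
Social marginal benefit = demand + MEB = 210.5 - 2.2q.
Set SMB = MC: 210.5 - 2.2q = 18.9 + 3.0q → q* = 36.8462.
Gap = |34.5385 − 36.8462| = 2.3077.

2.3 units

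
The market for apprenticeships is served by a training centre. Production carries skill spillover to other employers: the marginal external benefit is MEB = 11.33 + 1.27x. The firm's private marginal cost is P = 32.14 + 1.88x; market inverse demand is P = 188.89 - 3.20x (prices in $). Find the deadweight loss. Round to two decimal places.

Market equilibrium (private): 32.14 + 1.88x = 188.89 - 3.20x → x_m = 30.8563.
Social marginal cost = private MC − MEB = 20.81 + 0.61x.
Set SMC = demand: 20.81 + 0.61x = 188.89 - 3.20x → x* = 44.1155.
The welfare-loss triangle has base |x_m − x*| and height MEB(x_m) (the vertical gap between SMC and demand is zero at x* and MEB at x_m).
DWL = ½ × 13.2592 × 50.5175 = 334.9108.

DWL = $334.91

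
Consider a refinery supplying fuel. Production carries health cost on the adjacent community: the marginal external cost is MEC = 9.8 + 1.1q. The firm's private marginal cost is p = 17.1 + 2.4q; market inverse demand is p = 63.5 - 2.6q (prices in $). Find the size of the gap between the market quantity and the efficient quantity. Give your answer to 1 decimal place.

3.3 units

Market equilibrium (private): 17.1 + 2.4q = 63.5 - 2.6q → q_m = 9.2800.
Social marginal cost = private MC + MEC = 26.9 + 3.5q.
Set SMC = demand: 26.9 + 3.5q = 63.5 - 2.6q → q* = 6.0000.
Gap = |9.2800 − 6.0000| = 3.2800.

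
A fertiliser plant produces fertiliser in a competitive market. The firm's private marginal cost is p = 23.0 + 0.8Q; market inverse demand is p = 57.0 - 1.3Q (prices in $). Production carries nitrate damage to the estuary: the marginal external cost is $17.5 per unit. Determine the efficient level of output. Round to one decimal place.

Q* = 7.9

Social marginal cost = private MC + MEC = 40.5 + 0.8Q.
Set SMC = demand: 40.5 + 0.8Q = 57.0 - 1.3Q → Q* = 7.8571.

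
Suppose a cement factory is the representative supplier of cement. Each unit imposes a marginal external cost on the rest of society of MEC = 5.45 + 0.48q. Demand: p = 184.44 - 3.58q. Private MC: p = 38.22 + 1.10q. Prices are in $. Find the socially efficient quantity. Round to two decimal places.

Social marginal cost = private MC + MEC = 43.67 + 1.58q.
Set SMC = demand: 43.67 + 1.58q = 184.44 - 3.58q → q* = 27.2810.

q* = 27.28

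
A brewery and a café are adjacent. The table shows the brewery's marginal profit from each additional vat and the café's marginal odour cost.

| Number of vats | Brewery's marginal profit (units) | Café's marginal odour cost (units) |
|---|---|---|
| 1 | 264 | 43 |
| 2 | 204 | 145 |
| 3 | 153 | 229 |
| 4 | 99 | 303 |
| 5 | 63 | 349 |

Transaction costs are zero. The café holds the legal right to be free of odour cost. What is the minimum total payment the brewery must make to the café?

188

Efficient level: marginal profit ≥ marginal odour cost through level 2, so k* = 2.
With the café holding the right, the brewery must at least compensate total damage at k*: 43 + 145 = 188.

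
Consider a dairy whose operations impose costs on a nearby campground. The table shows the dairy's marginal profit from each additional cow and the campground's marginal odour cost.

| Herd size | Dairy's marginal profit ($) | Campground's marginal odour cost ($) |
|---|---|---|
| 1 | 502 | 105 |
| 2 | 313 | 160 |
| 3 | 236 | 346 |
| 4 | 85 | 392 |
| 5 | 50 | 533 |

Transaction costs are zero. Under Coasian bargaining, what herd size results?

2

Bargaining reaches the level where marginal profit last exceeds marginal odour cost.
That holds through level 2 (313 ≥ 160) but not at 3 (236 < 346).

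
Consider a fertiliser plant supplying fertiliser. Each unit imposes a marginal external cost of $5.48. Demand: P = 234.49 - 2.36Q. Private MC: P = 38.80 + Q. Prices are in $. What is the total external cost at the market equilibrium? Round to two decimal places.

Market equilibrium (private): 38.80 + Q = 234.49 - 2.36Q → Q_m = 58.2411.
Total external cost = MEC × Q_m = 5.48 × 58.2411 = 319.1612.

$319.16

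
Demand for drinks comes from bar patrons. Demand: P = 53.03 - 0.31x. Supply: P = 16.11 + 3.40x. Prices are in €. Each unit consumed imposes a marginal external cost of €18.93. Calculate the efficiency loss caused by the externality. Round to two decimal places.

Market equilibrium (private): 16.11 + 3.40x = 53.03 - 0.31x → x_m = 9.9515.
Social marginal benefit = demand − MEC = 34.10 - 0.31x.
Set SMB = MC: 34.10 - 0.31x = 16.11 + 3.40x → x* = 4.8491.
The loss is the area between SMB and MC from x* to x_m; with linear curves that's a triangle of height MEC(x_m).
DWL = ½ × 5.1024 × 18.9300 = 48.2942.

DWL = €48.29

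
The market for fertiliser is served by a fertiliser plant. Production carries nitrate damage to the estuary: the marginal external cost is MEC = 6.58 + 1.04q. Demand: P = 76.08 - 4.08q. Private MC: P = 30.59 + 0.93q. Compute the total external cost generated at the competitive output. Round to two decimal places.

102.62

Market equilibrium (private): 30.59 + 0.93q = 76.08 - 4.08q → q_m = 9.0798.
Total external cost = ∫₀^{q_m} (6.58 + 1.04q) dq = 6.58×9.0798 + ½×1.04×9.0798² = 102.6153.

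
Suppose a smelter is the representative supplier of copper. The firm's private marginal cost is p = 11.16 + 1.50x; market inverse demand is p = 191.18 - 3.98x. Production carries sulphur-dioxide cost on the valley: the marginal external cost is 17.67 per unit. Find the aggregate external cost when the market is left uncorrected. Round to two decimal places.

580.47

Market equilibrium (private): 11.16 + 1.50x = 191.18 - 3.98x → x_m = 32.8504.
Total external cost = MEC × x_m = 17.67 × 32.8504 = 580.4666.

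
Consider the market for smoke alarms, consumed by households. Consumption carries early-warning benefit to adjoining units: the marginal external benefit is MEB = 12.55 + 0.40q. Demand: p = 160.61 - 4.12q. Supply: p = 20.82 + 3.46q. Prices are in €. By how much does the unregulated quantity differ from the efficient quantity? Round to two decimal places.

2.78 units

Market equilibrium (private): 20.82 + 3.46q = 160.61 - 4.12q → q_m = 18.4420.
Social marginal benefit = demand + MEB = 173.16 - 3.72q.
Set SMB = MC: 173.16 - 3.72q = 20.82 + 3.46q → q* = 21.2173.
Gap = |18.4420 − 21.2173| = 2.7753.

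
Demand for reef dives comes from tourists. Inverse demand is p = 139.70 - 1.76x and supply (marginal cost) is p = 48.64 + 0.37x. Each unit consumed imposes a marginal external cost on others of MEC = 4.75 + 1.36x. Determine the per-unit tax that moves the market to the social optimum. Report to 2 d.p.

Social marginal benefit = demand − MEC = 134.95 - 3.12x.
Set SMB = MC: 134.95 - 3.12x = 48.64 + 0.37x → x* = 24.7307.
The Pigouvian tax equals MEC at x*: 4.75 + 1.36×24.7307 = 38.3838.

tax = 38.38 per unit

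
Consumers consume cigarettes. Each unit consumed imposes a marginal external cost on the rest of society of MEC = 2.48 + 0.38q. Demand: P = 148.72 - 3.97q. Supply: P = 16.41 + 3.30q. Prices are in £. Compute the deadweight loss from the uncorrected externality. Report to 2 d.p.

DWL = £5.77

Market equilibrium (private): 16.41 + 3.30q = 148.72 - 3.97q → q_m = 18.1994.
Social marginal benefit = demand − MEC = 146.24 - 4.35q.
Set SMB = MC: 146.24 - 4.35q = 16.41 + 3.30q → q* = 16.9712.
Height of the DWL triangle at q_m is MC(q_m) − SMB(q_m) = MEC(q_m) = 9.3958.
DWL = ½ × 1.2282 × 9.3958 = 5.7700.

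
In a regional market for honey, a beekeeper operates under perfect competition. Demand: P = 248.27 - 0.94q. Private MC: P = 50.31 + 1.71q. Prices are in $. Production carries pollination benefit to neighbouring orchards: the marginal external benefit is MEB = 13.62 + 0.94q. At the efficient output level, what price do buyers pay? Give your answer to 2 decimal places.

P = $131.96

Social marginal cost = private MC − MEB = 36.69 + 0.77q.
Set SMC = demand: 36.69 + 0.77q = 248.27 - 0.94q → q* = 123.7310.
Consumer price on the demand curve at q*: 248.27 − 0.94×123.7310 = 131.9629.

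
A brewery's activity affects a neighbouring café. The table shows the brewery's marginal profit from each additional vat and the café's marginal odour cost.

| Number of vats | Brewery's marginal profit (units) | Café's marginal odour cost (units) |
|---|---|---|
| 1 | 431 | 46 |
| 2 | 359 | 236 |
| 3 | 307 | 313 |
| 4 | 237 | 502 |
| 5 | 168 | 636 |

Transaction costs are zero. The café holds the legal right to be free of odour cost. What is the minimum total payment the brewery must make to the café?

Efficient level: marginal profit ≥ marginal odour cost through level 2, so k* = 2.
With the café holding the right, the brewery must at least compensate total damage at k*: 46 + 236 = 282.

282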